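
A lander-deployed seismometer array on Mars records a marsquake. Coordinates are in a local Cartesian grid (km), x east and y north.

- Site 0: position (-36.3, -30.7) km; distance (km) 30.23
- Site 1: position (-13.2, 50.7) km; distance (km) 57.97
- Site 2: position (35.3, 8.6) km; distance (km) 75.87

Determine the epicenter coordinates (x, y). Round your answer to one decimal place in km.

x ≈ -40.0 km, y ≈ -0.7 km

Circle about each station: (x + 36.3)² + (y + 30.7)² = 30.23²; (x + 13.2)² + (y − 50.7)² = 57.97²; (x − 35.3)² + (y − 8.6)² = 75.87².
Subtracting the Site 0 equation from the Site 1 and Site 2 equations removes the quadratic terms:
46.2 x + 162.8 y = -1962.12
143.2 x + 78.6 y = -5782.53
Solving the 2×2 system: x ≈ -40.0, y ≈ -0.7 km.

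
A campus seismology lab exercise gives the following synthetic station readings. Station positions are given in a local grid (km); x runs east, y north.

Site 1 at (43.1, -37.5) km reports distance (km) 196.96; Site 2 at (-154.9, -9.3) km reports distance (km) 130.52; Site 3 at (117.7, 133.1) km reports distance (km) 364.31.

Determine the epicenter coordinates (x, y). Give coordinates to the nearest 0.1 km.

Circle about each station: (x − 43.1)² + (y + 37.5)² = 196.96²; (x + 154.9)² + (y + 9.3)² = 130.52²; (x − 117.7)² + (y − 133.1)² = 364.31².
Subtracting the Site 1 equation from the Site 2 and Site 3 equations removes the quadratic terms:
-396.0 x + 56.4 y = 42574.41
149.2 x + 341.2 y = -65623.49
Solving the 2×2 system: x ≈ -127.0, y ≈ -136.8 km.

(-127.0, -136.8)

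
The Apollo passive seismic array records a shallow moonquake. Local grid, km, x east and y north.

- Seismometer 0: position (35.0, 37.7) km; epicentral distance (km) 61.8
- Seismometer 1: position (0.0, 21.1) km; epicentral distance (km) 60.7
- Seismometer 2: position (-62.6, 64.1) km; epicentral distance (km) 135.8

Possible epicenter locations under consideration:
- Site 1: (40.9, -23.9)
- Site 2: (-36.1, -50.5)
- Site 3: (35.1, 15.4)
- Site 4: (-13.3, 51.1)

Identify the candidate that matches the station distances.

Site 1

For each candidate, compare |candidate − station| to the reported distance:
Site 1: residuals Seismometer 0 0.1, Seismometer 1 0.1, Seismometer 2 0.1 → max 0.1 km
Site 2: residuals Seismometer 0 51.5, Seismometer 1 19.5, Seismometer 2 18.2 → max 51.5 km
Site 3: residuals Seismometer 0 39.5, Seismometer 1 25.1, Seismometer 2 26.6 → max 39.5 km
Site 4: residuals Seismometer 0 11.7, Seismometer 1 27.9, Seismometer 2 84.8 → max 84.8 km
Only Site 1 has all residuals ≈ 0.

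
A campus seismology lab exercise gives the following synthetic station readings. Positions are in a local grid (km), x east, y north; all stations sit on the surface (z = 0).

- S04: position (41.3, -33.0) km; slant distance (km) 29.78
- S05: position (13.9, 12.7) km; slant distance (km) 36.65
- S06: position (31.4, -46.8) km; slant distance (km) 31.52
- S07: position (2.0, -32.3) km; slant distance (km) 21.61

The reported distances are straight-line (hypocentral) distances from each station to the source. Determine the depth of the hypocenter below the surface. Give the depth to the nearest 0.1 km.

Each station gives a sphere (x−x_i)² + (y−y_i)² + z² = d_i² (stations at z=0).
Subtracting the S04 sphere from S05 and S06: z² cancels, leaving linear equations in x and y:
-54.8 x + 91.4 y = -2896.56
-19.8 x − 27.6 y = 274.85
Solving: x ≈ 16.502, y ≈ -21.797 km (keep extra digits for the depth step; rounded: 16.5, -21.8).
Then from the S04 sphere: z² = 29.78² − (x − 41.3)² − (y + 33.0)² with x = 16.502, y = -21.797, so z ≈ 12.100 ≈ 12.1 km.
Check against S07 (with the unrounded solution): distance 21.61 ≈ 21.61 km. ✓

z ≈ 12.1 km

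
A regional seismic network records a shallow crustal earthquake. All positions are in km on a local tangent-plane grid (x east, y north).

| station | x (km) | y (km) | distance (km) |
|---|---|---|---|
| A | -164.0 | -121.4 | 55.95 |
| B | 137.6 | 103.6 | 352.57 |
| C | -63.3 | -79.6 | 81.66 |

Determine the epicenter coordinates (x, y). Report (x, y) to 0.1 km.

Circle about each station: (x + 164.0)² + (y + 121.4)² = 55.95²; (x − 137.6)² + (y − 103.6)² = 352.57²; (x + 63.3)² + (y + 79.6)² = 81.66².
Subtracting the A equation from the B and C equations removes the quadratic terms:
603.2 x + 450.0 y = -133142.44
201.4 x + 83.6 y = -34828.86
Solving the 2×2 system: x ≈ -113.0, y ≈ -144.4 km.
Check against A (with the unrounded x, y): √((x + 164.0)²+(y + 121.4)²) = 55.97 ≈ 55.95 km. ✓

-113.0 km east, -144.4 km north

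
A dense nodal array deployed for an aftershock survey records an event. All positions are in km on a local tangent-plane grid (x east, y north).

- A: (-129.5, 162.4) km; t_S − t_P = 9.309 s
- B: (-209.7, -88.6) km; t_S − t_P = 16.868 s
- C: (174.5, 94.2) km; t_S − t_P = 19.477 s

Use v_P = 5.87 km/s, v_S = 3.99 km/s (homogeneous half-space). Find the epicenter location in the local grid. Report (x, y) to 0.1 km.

Distance from S−P lag: d = Δt · v_P v_S / (v_P − v_S) = Δt · (5.87·3.99)/(5.87−3.99) ≈ 12.4581·Δt.
So d_A = 115.97, d_B = 210.14, d_C = 242.65 km.
Circle about each station: (x + 129.5)² + (y − 162.4)² = 115.97²; (x + 209.7)² + (y + 88.6)² = 210.14²; (x − 174.5)² + (y − 94.2)² = 242.65².
Subtracting the A equation from the B and C equations removes the quadratic terms:
-160.4 x − 502.0 y = -22029.74
608.0 x − 136.4 y = -49250.10
Solving the 2×2 system: x ≈ -66.4, y ≈ 65.1 km.

x ≈ -66.4 km, y ≈ 65.1 km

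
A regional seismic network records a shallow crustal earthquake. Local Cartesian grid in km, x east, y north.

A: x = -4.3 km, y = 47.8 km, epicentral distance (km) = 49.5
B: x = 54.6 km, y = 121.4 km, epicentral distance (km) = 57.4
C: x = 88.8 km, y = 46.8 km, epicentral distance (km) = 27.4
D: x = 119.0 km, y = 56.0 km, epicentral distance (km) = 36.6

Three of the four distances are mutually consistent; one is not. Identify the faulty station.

A

Solve using three stations at a time. Using B, C, D (subtract circle equations pairwise → linear system) gives (x, y) ≈ (87.2, 74.2).
Distances from that point to each station vs reported:
  A: calculated 95.2 vs reported 49.5 → residual 45.7 km
  B: calculated 57.4 vs reported 57.4 → residual 0.0 km
  C: calculated 27.4 vs reported 27.4 → residual 0.0 km
  D: calculated 36.6 vs reported 36.6 → residual 0.0 km
B, C, D are mutually consistent (residuals ≈ 0); A is off by 45.7 km.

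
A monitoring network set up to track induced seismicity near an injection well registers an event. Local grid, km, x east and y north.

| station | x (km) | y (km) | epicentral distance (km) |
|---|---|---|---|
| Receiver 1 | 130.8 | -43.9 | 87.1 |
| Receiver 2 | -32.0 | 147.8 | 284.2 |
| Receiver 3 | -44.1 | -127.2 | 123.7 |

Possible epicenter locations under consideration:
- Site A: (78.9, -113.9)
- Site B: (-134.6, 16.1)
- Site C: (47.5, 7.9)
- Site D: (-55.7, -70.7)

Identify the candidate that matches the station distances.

Site A

For each candidate, compare |candidate − station| to the reported distance:
Site A: residuals Receiver 1 0.0, Receiver 2 0.0, Receiver 3 0.0 → max 0.0 km
Site B: residuals Receiver 1 185.0, Receiver 2 117.3, Receiver 3 45.8 → max 185.0 km
Site C: residuals Receiver 1 11.0, Receiver 2 123.3, Receiver 3 39.5 → max 123.3 km
Site D: residuals Receiver 1 101.3, Receiver 2 64.4, Receiver 3 66.0 → max 101.3 km
Only Site A has all residuals ≈ 0.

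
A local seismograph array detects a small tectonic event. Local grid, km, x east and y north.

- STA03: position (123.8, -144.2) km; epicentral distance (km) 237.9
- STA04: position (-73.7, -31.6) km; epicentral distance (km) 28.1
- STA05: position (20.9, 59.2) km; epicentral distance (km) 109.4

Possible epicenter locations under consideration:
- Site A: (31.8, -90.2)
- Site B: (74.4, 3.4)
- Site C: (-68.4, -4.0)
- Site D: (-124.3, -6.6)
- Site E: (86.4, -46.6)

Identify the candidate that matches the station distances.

For each candidate, compare |candidate − station| to the reported distance:
Site A: residuals STA03 131.2, STA04 92.6, STA05 40.4 → max 131.2 km
Site B: residuals STA03 82.3, STA04 124.1, STA05 32.1 → max 124.1 km
Site C: residuals STA03 0.0, STA04 0.0, STA05 0.0 → max 0.0 km
Site D: residuals STA03 45.8, STA04 28.3, STA05 50.0 → max 50.0 km
Site E: residuals STA03 133.4, STA04 132.7, STA05 15.0 → max 133.4 km
Only Site C has all residuals ≈ 0.

Site C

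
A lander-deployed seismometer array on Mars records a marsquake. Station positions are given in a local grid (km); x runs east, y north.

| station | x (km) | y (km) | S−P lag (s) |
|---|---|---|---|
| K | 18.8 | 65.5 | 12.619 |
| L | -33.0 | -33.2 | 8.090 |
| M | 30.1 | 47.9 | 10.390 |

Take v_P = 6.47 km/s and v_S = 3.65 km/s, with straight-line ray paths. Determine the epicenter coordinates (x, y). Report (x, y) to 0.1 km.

Distance from S−P lag: d = Δt · v_P v_S / (v_P − v_S) = Δt · (6.47·3.65)/(6.47−3.65) ≈ 8.3743·Δt.
So d_K = 105.68, d_L = 67.75, d_M = 87.01 km.
Circle about each station: (x − 18.8)² + (y − 65.5)² = 105.68²; (x + 33.0)² + (y + 33.2)² = 67.75²; (x − 30.1)² + (y − 47.9)² = 87.01².
Subtracting pairs of circle equations eliminates x²+y² and gives linear equations (the radical axes):
-103.6 x − 197.4 y = 4125.75
22.6 x − 35.2 y = 2154.25
Solving the 2×2 system: x ≈ 34.5, y ≈ -39.0 km.

34.5 km east, -39.0 km north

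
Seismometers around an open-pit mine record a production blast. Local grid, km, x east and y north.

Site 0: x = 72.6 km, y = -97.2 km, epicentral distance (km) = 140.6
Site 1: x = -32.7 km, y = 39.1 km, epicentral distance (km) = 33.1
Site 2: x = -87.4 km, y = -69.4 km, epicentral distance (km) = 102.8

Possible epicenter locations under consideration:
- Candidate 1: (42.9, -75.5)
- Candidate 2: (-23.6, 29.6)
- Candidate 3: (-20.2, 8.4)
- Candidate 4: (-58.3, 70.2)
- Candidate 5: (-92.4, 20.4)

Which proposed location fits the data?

Candidate 3

For each candidate, compare |candidate − station| to the reported distance:
Candidate 1: residuals Site 0 103.8, Site 1 104.2, Site 2 27.6 → max 104.2 km
Candidate 2: residuals Site 0 18.6, Site 1 19.9, Site 2 15.0 → max 19.9 km
Candidate 3: residuals Site 0 0.0, Site 1 0.0, Site 2 0.0 → max 0.0 km
Candidate 4: residuals Site 0 71.9, Site 1 7.2, Site 2 39.8 → max 71.9 km
Candidate 5: residuals Site 0 62.0, Site 1 29.5, Site 2 12.9 → max 62.0 km
Only Candidate 3 has all residuals ≈ 0.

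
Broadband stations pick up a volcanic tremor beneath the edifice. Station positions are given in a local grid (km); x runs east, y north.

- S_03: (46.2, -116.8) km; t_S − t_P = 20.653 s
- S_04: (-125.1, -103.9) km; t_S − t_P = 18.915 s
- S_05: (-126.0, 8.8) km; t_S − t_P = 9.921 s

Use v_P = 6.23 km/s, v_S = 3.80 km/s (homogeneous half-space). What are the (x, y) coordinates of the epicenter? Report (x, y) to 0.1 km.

Distance from S−P lag: d = Δt · v_P v_S / (v_P − v_S) = Δt · (6.23·3.80)/(6.23−3.80) ≈ 9.7424·Δt.
So d_S_03 = 201.21, d_S_04 = 184.28, d_S_05 = 96.65 km.
Circle about each station: (x − 46.2)² + (y + 116.8)² = 201.21²; (x + 125.1)² + (y + 103.9)² = 184.28²; (x + 126.0)² + (y − 8.8)² = 96.65².
Subtracting the S_03 equation from the S_04 and S_05 equations removes the quadratic terms:
-342.6 x + 25.8 y = 17194.89
-344.4 x + 251.2 y = 31321.00
Solving the 2×2 system: x ≈ -45.5, y ≈ 62.3 km.

-45.5 km east, 62.3 km north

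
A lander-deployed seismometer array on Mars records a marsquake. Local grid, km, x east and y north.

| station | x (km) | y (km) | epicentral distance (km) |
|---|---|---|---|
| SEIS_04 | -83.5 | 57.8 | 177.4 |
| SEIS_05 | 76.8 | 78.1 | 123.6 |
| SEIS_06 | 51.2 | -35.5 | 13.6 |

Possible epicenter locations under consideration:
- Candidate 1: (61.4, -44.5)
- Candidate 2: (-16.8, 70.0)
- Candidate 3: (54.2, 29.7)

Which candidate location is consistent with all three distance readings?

For each candidate, compare |candidate − station| to the reported distance:
Candidate 1: residuals SEIS_04 0.0, SEIS_05 0.0, SEIS_06 0.0 → max 0.0 km
Candidate 2: residuals SEIS_04 109.6, SEIS_05 29.7, SEIS_06 111.9 → max 111.9 km
Candidate 3: residuals SEIS_04 36.9, SEIS_05 70.2, SEIS_06 51.7 → max 70.2 km
Only Candidate 1 has all residuals ≈ 0.

Candidate 1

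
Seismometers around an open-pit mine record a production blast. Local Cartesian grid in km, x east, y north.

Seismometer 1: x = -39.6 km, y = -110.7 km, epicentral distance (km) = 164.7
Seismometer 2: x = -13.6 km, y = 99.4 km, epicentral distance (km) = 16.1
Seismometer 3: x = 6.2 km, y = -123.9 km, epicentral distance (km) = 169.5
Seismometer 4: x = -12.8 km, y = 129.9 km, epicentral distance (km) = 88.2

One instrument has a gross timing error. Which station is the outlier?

Seismometer 2

Solve using three stations at a time. Using Seismometer 1, Seismometer 3, Seismometer 4 (subtract circle equations pairwise → linear system) gives (x, y) ≈ (12.7, 45.5).
Distances from that point to each station vs reported:
  Seismometer 1: calculated 164.7 vs reported 164.7 → residual 0.0 km
  Seismometer 2: calculated 60.0 vs reported 16.1 → residual 43.9 km
  Seismometer 3: calculated 169.5 vs reported 169.5 → residual 0.0 km
  Seismometer 4: calculated 88.2 vs reported 88.2 → residual 0.0 km
Seismometer 1, Seismometer 3, Seismometer 4 are mutually consistent (residuals ≈ 0); Seismometer 2 is off by 43.9 km.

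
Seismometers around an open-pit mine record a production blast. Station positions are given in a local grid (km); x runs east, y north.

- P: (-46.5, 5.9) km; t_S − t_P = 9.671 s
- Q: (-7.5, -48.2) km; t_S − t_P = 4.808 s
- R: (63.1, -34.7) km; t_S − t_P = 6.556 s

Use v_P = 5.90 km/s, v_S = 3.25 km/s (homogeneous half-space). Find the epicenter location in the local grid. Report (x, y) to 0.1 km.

Distance from S−P lag: d = Δt · v_P v_S / (v_P − v_S) = Δt · (5.90·3.25)/(5.90−3.25) ≈ 7.2358·Δt.
So d_P = 69.98, d_Q = 34.79, d_R = 47.44 km.
Circle about each station: (x + 46.5)² + (y − 5.9)² = 69.98²; (x + 7.5)² + (y + 48.2)² = 34.79²; (x − 63.1)² + (y + 34.7)² = 47.44².
Subtracting pairs of circle equations eliminates x²+y² and gives linear equations (the radical axes):
78.0 x − 108.2 y = 3869.29
219.2 x − 81.2 y = 5635.29
Solving the 2×2 system: x ≈ 17.0, y ≈ -23.5 km.

17.0 km east, -23.5 km north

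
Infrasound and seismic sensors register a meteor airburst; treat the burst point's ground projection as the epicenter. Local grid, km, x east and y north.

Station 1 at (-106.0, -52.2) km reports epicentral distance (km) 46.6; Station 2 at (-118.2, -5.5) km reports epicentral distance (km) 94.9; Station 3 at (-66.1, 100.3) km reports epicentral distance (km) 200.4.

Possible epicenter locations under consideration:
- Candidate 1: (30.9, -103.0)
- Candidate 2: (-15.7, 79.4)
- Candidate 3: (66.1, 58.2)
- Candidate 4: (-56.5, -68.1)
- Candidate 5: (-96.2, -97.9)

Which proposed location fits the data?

For each candidate, compare |candidate − station| to the reported distance:
Candidate 1: residuals Station 1 99.4, Station 2 83.2, Station 3 24.9 → max 99.4 km
Candidate 2: residuals Station 1 113.0, Station 2 38.2, Station 3 145.8 → max 145.8 km
Candidate 3: residuals Station 1 157.9, Station 2 100.1, Station 3 61.7 → max 157.9 km
Candidate 4: residuals Station 1 5.4, Station 2 7.0, Station 3 31.7 → max 31.7 km
Candidate 5: residuals Station 1 0.1, Station 2 0.1, Station 3 0.1 → max 0.1 km
Only Candidate 5 has all residuals ≈ 0.

Candidate 5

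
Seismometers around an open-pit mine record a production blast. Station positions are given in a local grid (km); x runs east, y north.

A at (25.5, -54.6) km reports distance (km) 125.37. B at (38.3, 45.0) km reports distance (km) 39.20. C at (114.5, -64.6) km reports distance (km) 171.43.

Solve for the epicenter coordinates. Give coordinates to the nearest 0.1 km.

(7.7, 69.5)

Circle about each station: (x − 25.5)² + (y + 54.6)² = 125.37²; (x − 38.3)² + (y − 45.0)² = 39.20²; (x − 114.5)² + (y + 64.6)² = 171.43².
Subtracting pairs of circle equations eliminates x²+y² and gives linear equations (the radical axes):
25.6 x + 199.2 y = 14041.48
178.0 x − 20.0 y = -18.61
Solving the 2×2 system: x ≈ 7.7, y ≈ 69.5 km.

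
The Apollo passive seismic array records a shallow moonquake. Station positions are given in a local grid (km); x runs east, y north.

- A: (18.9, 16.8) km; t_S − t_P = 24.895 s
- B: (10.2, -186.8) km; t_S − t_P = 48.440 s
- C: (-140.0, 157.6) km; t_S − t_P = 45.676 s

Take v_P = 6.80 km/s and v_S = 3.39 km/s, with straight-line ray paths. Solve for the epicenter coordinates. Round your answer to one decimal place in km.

163.8 km east, 102.4 km north

Distance from S−P lag: d = Δt · v_P v_S / (v_P − v_S) = Δt · (6.80·3.39)/(6.80−3.39) ≈ 6.7601·Δt.
So d_A = 168.29, d_B = 327.46, d_C = 308.78 km.
Circle about each station: (x − 18.9)² + (y − 16.8)² = 168.29²; (x − 10.2)² + (y + 186.8)² = 327.46²; (x + 140.0)² + (y − 157.6)² = 308.78².
Subtracting the A equation from the B and C equations removes the quadratic terms:
-17.4 x − 407.2 y = -44549.70
-317.8 x + 281.6 y = -23225.25
Solving the 2×2 system: x ≈ 163.8, y ≈ 102.4 km.
Check against A (with the unrounded x, y): √((x − 18.9)²+(y − 16.8)²) = 168.32 ≈ 168.29 km. ✓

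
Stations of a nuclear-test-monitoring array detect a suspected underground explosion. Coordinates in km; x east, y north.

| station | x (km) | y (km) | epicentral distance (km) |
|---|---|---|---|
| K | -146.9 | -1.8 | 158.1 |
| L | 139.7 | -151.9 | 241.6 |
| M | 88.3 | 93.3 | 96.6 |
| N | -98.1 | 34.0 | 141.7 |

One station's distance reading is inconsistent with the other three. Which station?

N

Solve using three stations at a time. Using K, L, M (subtract circle equations pairwise → linear system) gives (x, y) ≈ (3.3, 47.5).
Distances from that point to each station vs reported:
  K: calculated 158.1 vs reported 158.1 → residual 0.0 km
  L: calculated 241.6 vs reported 241.6 → residual 0.0 km
  M: calculated 96.6 vs reported 96.6 → residual 0.0 km
  N: calculated 102.3 vs reported 141.7 → residual 39.4 km
K, L, M are mutually consistent (residuals ≈ 0); N is off by 39.4 km.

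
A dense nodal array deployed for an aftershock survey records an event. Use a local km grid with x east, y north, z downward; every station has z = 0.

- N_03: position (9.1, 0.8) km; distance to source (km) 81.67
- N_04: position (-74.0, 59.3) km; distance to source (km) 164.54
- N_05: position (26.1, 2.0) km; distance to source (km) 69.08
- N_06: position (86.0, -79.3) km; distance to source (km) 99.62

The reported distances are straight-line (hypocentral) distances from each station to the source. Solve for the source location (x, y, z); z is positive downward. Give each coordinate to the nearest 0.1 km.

x ≈ 73.1 km, y ≈ 5.6 km, depth ≈ 50.5 km

Each station gives a sphere (x−x_i)² + (y−y_i)² + z² = d_i² (stations at z=0).
Subtracting the N_03 sphere from N_04 and N_05: z² cancels, leaving linear equations in x and y:
-166.2 x + 117.0 y = -11494.38
34.0 x + 2.4 y = 2499.70
Solving: x ≈ 73.123, y ≈ 5.630 km (keep extra digits for the depth step; rounded: 73.1, 5.6).
Then from the N_03 sphere: z² = 81.67² − (x − 9.1)² − (y − 0.8)² with x = 73.123, y = 5.630, so z ≈ 50.475 ≈ 50.5 km.
Check against N_06 (with the unrounded solution): distance 99.63 ≈ 99.62 km. ✓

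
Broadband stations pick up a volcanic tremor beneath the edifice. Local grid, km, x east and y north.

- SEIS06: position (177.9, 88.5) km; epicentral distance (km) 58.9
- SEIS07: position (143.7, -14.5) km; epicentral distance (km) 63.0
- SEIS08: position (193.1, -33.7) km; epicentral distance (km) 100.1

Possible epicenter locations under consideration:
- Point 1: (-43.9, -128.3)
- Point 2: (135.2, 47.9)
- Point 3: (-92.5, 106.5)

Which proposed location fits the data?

For each candidate, compare |candidate − station| to the reported distance:
Point 1: residuals SEIS06 251.3, SEIS07 156.4, SEIS08 155.1 → max 251.3 km
Point 2: residuals SEIS06 0.0, SEIS07 0.0, SEIS08 0.0 → max 0.0 km
Point 3: residuals SEIS06 212.1, SEIS07 202.4, SEIS08 218.1 → max 218.1 km
Only Point 2 has all residuals ≈ 0.

Point 2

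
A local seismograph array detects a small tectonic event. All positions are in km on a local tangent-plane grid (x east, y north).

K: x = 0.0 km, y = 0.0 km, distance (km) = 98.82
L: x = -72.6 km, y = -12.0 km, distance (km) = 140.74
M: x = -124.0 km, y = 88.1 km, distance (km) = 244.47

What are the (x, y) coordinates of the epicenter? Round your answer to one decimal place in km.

Circle about each station: x² + y² = 98.82²; (x + 72.6)² + (y + 12.0)² = 140.74²; (x + 124.0)² + (y − 88.1)² = 244.47².
Subtracting the K equation from the L and M equations removes the quadratic terms:
-145.2 x − 24.0 y = -4627.60
-248.0 x + 176.2 y = -26862.58
Solving the 2×2 system: x ≈ 46.3, y ≈ -87.3 km.

(46.3, -87.3)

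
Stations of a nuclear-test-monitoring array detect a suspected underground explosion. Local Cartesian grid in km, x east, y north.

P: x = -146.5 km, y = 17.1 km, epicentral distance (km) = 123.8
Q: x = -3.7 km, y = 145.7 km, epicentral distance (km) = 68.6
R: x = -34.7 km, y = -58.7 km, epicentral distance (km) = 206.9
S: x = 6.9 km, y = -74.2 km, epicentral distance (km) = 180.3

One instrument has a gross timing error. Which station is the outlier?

Solve using three stations at a time. Using P, Q, S (subtract circle equations pairwise → linear system) gives (x, y) ≈ (-51.4, 96.4).
Distances from that point to each station vs reported:
  P: calculated 123.8 vs reported 123.8 → residual 0.0 km
  Q: calculated 68.6 vs reported 68.6 → residual 0.0 km
  R: calculated 156.0 vs reported 206.9 → residual 50.9 km
  S: calculated 180.3 vs reported 180.3 → residual 0.0 km
P, Q, S are mutually consistent (residuals ≈ 0); R is off by 50.9 km.

R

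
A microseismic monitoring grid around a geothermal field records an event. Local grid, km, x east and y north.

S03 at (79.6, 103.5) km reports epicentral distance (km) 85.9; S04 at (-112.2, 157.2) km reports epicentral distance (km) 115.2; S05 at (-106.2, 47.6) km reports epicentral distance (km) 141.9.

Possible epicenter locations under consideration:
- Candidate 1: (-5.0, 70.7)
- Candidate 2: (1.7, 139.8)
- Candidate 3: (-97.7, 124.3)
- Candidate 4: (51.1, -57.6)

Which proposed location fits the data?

Candidate 2

For each candidate, compare |candidate − station| to the reported distance:
Candidate 1: residuals S03 4.8, S04 22.5, S05 38.1 → max 38.1 km
Candidate 2: residuals S03 0.0, S04 0.0, S05 0.0 → max 0.0 km
Candidate 3: residuals S03 92.6, S04 79.2, S05 64.7 → max 92.6 km
Candidate 4: residuals S03 77.7, S04 154.6, S05 47.3 → max 154.6 km
Only Candidate 2 has all residuals ≈ 0.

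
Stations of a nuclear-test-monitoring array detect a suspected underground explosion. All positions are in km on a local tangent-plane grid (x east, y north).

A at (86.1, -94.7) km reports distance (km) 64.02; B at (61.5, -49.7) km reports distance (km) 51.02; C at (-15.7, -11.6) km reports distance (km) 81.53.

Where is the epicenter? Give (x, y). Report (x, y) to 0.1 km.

Circle about each station: (x − 86.1)² + (y + 94.7)² = 64.02²; (x − 61.5)² + (y + 49.7)² = 51.02²; (x + 15.7)² + (y + 11.6)² = 81.53².
Subtracting the A equation from the B and C equations removes the quadratic terms:
-49.2 x + 90.0 y = -8633.44
-203.6 x + 166.2 y = -18548.83
Solving the 2×2 system: x ≈ 23.1, y ≈ -83.3 km.

(23.1, -83.3)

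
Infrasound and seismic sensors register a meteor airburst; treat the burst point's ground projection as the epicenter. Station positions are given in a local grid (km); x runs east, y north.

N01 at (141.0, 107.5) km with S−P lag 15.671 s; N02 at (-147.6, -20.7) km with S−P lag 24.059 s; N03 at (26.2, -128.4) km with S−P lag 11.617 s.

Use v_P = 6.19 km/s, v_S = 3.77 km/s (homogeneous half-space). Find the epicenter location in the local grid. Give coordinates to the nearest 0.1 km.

x ≈ 84.1 km, y ≈ -32.5 km

Distance from S−P lag: d = Δt · v_P v_S / (v_P − v_S) = Δt · (6.19·3.77)/(6.19−3.77) ≈ 9.6431·Δt.
So d_N01 = 151.12, d_N02 = 232.00, d_N03 = 112.02 km.
Circle about each station: (x − 141.0)² + (y − 107.5)² = 151.12²; (x + 147.6)² + (y + 20.7)² = 232.00²; (x − 26.2)² + (y + 128.4)² = 112.02².
Subtracting pairs of circle equations eliminates x²+y² and gives linear equations (the radical axes):
-577.2 x − 256.4 y = -40209.75
-229.6 x − 471.8 y = -3975.48
Solving the 2×2 system: x ≈ 84.1, y ≈ -32.5 km.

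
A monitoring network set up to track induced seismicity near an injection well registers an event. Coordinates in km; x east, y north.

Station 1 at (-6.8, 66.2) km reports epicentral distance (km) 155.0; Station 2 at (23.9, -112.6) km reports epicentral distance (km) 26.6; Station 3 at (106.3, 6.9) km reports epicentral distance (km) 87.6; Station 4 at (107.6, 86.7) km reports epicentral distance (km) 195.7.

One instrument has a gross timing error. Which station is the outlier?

Solve using three stations at a time. Using Station 1, Station 2, Station 4 (subtract circle equations pairwise → linear system) gives (x, y) ≈ (17.3, -86.9).
Distances from that point to each station vs reported:
  Station 1: calculated 155.0 vs reported 155.0 → residual 0.0 km
  Station 2: calculated 26.5 vs reported 26.6 → residual 0.1 km
  Station 3: calculated 129.3 vs reported 87.6 → residual 41.7 km
  Station 4: calculated 195.7 vs reported 195.7 → residual 0.0 km
Station 1, Station 2, Station 4 are mutually consistent (residuals ≈ 0); Station 3 is off by 41.7 km.

Station 3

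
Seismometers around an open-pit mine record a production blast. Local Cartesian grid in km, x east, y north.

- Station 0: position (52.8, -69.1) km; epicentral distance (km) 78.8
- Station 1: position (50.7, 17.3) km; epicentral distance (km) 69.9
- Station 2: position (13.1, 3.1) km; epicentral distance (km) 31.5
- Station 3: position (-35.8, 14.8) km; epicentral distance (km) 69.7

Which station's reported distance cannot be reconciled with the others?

Station 3

Solve using three stations at a time. Using Station 0, Station 1, Station 2 (subtract circle equations pairwise → linear system) gives (x, y) ≈ (-8.6, -19.7).
Distances from that point to each station vs reported:
  Station 0: calculated 78.8 vs reported 78.8 → residual 0.0 km
  Station 1: calculated 69.9 vs reported 69.9 → residual 0.0 km
  Station 2: calculated 31.5 vs reported 31.5 → residual 0.0 km
  Station 3: calculated 43.9 vs reported 69.7 → residual 25.8 km
Station 0, Station 1, Station 2 are mutually consistent (residuals ≈ 0); Station 3 is off by 25.8 km.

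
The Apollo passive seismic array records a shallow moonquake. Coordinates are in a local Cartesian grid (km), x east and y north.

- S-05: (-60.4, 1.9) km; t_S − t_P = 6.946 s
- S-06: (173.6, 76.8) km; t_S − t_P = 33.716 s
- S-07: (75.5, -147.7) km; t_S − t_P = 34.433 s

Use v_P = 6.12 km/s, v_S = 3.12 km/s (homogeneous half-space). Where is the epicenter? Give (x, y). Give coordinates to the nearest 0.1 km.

Distance from S−P lag: d = Δt · v_P v_S / (v_P − v_S) = Δt · (6.12·3.12)/(6.12−3.12) ≈ 6.3648·Δt.
So d_S-05 = 44.21, d_S-06 = 214.60, d_S-07 = 219.16 km.
Circle about each station: (x + 60.4)² + (y − 1.9)² = 44.21²; (x − 173.6)² + (y − 76.8)² = 214.60²; (x − 75.5)² + (y + 147.7)² = 219.16².
Subtracting the S-05 equation from the S-06 and S-07 equations removes the quadratic terms:
468.0 x + 149.8 y = -11715.21
271.8 x − 299.2 y = -22212.81
Solving the 2×2 system: x ≈ -37.8, y ≈ 39.9 km.
Check against S-05 (with the unrounded x, y): √((x + 60.4)²+(y − 1.9)²) = 44.21 ≈ 44.21 km. ✓

x ≈ -37.8 km, y ≈ 39.9 km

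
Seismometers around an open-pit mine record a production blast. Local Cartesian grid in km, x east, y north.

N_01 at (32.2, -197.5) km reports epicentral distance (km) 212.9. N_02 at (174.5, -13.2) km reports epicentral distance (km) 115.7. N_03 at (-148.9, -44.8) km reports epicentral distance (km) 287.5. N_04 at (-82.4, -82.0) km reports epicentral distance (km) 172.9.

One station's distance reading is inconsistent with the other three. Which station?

Solve using three stations at a time. Using N_01, N_02, N_04 (subtract circle equations pairwise → linear system) gives (x, y) ≈ (61.9, 13.3).
Distances from that point to each station vs reported:
  N_01: calculated 212.9 vs reported 212.9 → residual 0.0 km
  N_02: calculated 115.7 vs reported 115.7 → residual 0.0 km
  N_03: calculated 218.6 vs reported 287.5 → residual 68.9 km
  N_04: calculated 172.9 vs reported 172.9 → residual 0.0 km
N_01, N_02, N_04 are mutually consistent (residuals ≈ 0); N_03 is off by 68.9 km.

N_03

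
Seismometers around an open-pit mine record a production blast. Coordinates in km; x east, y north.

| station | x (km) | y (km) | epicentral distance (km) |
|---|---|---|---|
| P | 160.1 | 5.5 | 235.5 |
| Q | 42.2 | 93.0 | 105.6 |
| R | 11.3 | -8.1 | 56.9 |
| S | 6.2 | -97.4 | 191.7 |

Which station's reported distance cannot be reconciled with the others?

R

Solve using three stations at a time. Using P, Q, S (subtract circle equations pairwise → linear system) gives (x, y) ≈ (-62.8, 81.5).
Distances from that point to each station vs reported:
  P: calculated 235.5 vs reported 235.5 → residual 0.0 km
  Q: calculated 105.7 vs reported 105.6 → residual 0.1 km
  R: calculated 116.3 vs reported 56.9 → residual 59.4 km
  S: calculated 191.7 vs reported 191.7 → residual 0.0 km
P, Q, S are mutually consistent (residuals ≈ 0); R is off by 59.4 km.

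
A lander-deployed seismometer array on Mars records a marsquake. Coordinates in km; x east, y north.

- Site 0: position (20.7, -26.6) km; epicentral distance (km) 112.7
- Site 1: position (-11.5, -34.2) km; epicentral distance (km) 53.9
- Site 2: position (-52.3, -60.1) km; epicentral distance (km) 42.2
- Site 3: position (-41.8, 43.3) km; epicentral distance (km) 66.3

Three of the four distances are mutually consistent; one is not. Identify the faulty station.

Solve using three stations at a time. Using Site 1, Site 2, Site 3 (subtract circle equations pairwise → linear system) gives (x, y) ≈ (-63.3, -19.4).
Distances from that point to each station vs reported:
  Site 0: calculated 84.3 vs reported 112.7 → residual 28.4 km
  Site 1: calculated 53.9 vs reported 53.9 → residual 0.0 km
  Site 2: calculated 42.2 vs reported 42.2 → residual 0.0 km
  Site 3: calculated 66.3 vs reported 66.3 → residual 0.0 km
Site 1, Site 2, Site 3 are mutually consistent (residuals ≈ 0); Site 0 is off by 28.4 km.

Site 0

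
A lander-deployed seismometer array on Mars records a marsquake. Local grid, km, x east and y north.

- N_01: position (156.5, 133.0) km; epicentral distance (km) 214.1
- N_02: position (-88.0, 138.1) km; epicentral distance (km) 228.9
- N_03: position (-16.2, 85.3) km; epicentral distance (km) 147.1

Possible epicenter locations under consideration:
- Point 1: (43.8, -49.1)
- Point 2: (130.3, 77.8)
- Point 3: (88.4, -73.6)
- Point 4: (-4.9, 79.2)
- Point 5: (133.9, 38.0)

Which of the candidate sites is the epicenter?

Point 1

For each candidate, compare |candidate − station| to the reported distance:
Point 1: residuals N_01 0.1, N_02 0.0, N_03 0.1 → max 0.1 km
Point 2: residuals N_01 153.0, N_02 2.4, N_03 0.4 → max 153.0 km
Point 3: residuals N_01 3.4, N_02 46.7, N_03 43.1 → max 46.7 km
Point 4: residuals N_01 44.0, N_02 127.0, N_03 134.3 → max 134.3 km
Point 5: residuals N_01 116.4, N_02 14.5, N_03 10.3 → max 116.4 km
Only Point 1 has all residuals ≈ 0.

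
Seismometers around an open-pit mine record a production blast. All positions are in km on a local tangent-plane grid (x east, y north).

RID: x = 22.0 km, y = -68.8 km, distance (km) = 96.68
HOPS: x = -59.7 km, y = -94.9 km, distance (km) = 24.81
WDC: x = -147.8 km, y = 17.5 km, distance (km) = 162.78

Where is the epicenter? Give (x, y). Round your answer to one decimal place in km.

Circle about each station: (x − 22.0)² + (y + 68.8)² = 96.68²; (x + 59.7)² + (y + 94.9)² = 24.81²; (x + 147.8)² + (y − 17.5)² = 162.78².
Subtracting pairs of circle equations eliminates x²+y² and gives linear equations (the radical axes):
-163.4 x − 52.2 y = 16084.15
-339.6 x + 172.6 y = -216.66
Solving the 2×2 system: x ≈ -60.2, y ≈ -119.7 km.

-60.2 km east, -119.7 km north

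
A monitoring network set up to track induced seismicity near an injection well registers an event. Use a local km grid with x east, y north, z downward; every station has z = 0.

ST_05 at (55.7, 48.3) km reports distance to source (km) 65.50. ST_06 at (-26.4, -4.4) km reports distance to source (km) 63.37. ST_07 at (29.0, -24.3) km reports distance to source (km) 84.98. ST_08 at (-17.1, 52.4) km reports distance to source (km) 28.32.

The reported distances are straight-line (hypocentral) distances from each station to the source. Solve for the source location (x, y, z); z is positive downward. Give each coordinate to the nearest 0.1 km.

(-4.7, 49.5, 25.3)

Each station gives a sphere (x−x_i)² + (y−y_i)² + z² = d_i² (stations at z=0).
Subtracting the ST_05 sphere from ST_06 and ST_07: z² cancels, leaving linear equations in x and y:
-164.2 x − 105.4 y = -4444.57
-53.4 x − 145.2 y = -6935.24
Solving: x ≈ -4.701, y ≈ 49.492 km (keep extra digits for the depth step; rounded: -4.7, 49.5).
Then from the ST_05 sphere: z² = 65.50² − (x − 55.7)² − (y − 48.3)² with x = -4.701, y = 49.492, so z ≈ 25.309 ≈ 25.3 km.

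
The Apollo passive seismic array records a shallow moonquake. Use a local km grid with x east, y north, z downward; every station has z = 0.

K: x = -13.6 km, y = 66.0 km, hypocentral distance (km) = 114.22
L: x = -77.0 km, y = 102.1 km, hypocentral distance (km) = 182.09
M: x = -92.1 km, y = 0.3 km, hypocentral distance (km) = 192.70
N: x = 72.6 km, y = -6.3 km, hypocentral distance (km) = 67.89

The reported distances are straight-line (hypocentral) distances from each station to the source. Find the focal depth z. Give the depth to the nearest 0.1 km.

Each station gives a sphere (x−x_i)² + (y−y_i)² + z² = d_i² (stations at z=0).
Subtracting the K sphere from L and M: z² cancels, leaving linear equations in x and y:
-126.8 x + 72.2 y = -8298.11
-157.0 x − 131.4 y = -20145.54
Solving: x ≈ 90.899, y ≈ 44.707 km (keep extra digits for the depth step; rounded: 90.9, 44.7).
Then from the K sphere: z² = 114.22² − (x + 13.6)² − (y − 66.0)² with x = 90.899, y = 44.707, so z ≈ 40.900 ≈ 40.9 km.

z ≈ 40.9 km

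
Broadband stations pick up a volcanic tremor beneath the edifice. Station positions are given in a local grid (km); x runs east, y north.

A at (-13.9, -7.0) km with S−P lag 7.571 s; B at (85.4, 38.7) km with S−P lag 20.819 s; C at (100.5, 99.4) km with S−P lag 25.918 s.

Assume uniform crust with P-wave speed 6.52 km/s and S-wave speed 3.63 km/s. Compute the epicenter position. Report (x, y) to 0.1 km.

-74.3 km east, -21.0 km north

Distance from S−P lag: d = Δt · v_P v_S / (v_P − v_S) = Δt · (6.52·3.63)/(6.52−3.63) ≈ 8.1895·Δt.
So d_A = 62.00, d_B = 170.50, d_C = 212.25 km.
Circle about each station: (x + 13.9)² + (y + 7.0)² = 62.00²; (x − 85.4)² + (y − 38.7)² = 170.50²; (x − 100.5)² + (y − 99.4)² = 212.25².
Subtracting the A equation from the B and C equations removes the quadratic terms:
198.6 x + 91.4 y = -16677.61
228.8 x + 212.8 y = -21467.66
Solving the 2×2 system: x ≈ -74.3, y ≈ -21.0 km.
Check against A (with the unrounded x, y): √((x + 13.9)²+(y + 7.0)²) = 62.02 ≈ 62.00 km. ✓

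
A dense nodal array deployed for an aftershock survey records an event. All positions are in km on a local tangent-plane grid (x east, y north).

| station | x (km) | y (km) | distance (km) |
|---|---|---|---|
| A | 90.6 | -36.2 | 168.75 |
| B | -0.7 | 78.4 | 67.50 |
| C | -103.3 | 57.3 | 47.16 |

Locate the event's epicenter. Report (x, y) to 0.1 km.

x ≈ -58.3 km, y ≈ 43.2 km

Circle about each station: (x − 90.6)² + (y + 36.2)² = 168.75²; (x + 0.7)² + (y − 78.4)² = 67.50²; (x + 103.3)² + (y − 57.3)² = 47.16².
Subtracting the A equation from the B and C equations removes the quadratic terms:
-182.6 x + 229.2 y = 20548.56
-387.8 x + 187.0 y = 30687.88
Solving the 2×2 system: x ≈ -58.3, y ≈ 43.2 km.
Check against A (with the unrounded x, y): √((x − 90.6)²+(y + 36.2)²) = 168.75 ≈ 168.75 km. ✓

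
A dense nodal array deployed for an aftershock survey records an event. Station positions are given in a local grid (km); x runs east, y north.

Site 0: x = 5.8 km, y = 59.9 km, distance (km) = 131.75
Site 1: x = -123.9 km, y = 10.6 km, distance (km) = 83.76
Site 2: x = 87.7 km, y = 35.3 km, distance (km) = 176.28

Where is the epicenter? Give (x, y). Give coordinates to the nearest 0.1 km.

Circle about each station: (x − 5.8)² + (y − 59.9)² = 131.75²; (x + 123.9)² + (y − 10.6)² = 83.76²; (x − 87.7)² + (y − 35.3)² = 176.28².
Subtracting pairs of circle equations eliminates x²+y² and gives linear equations (the radical axes):
-259.4 x − 98.6 y = 22184.24
163.8 x − 49.2 y = -8400.85
Solving the 2×2 system: x ≈ -66.4, y ≈ -50.3 km.
Check against Site 0 (with the unrounded x, y): √((x − 5.8)²+(y − 59.9)²) = 131.75 ≈ 131.75 km. ✓

x ≈ -66.4 km, y ≈ -50.3 km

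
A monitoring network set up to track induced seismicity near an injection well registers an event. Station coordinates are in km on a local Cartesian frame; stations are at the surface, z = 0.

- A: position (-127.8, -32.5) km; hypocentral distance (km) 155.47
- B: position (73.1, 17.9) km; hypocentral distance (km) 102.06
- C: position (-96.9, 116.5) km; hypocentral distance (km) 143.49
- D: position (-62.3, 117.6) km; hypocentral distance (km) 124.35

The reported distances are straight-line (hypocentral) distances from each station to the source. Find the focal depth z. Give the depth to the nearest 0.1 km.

z ≈ 66.9 km

Each station gives a sphere (x−x_i)² + (y−y_i)² + z² = d_i² (stations at z=0).
Subtracting the A sphere from B and C: z² cancels, leaving linear equations in x and y:
401.8 x + 100.8 y = 2029.61
61.8 x + 298.0 y = 9154.31
Solving: x ≈ -2.801, y ≈ 31.300 km (keep extra digits for the depth step; rounded: -2.8, 31.3).
Then from the A sphere: z² = 155.47² − (x + 127.8)² − (y + 32.5)² with x = -2.801, y = 31.300, so z ≈ 66.901 ≈ 66.9 km.
Check against D (with the unrounded solution): distance 124.35 ≈ 124.35 km. ✓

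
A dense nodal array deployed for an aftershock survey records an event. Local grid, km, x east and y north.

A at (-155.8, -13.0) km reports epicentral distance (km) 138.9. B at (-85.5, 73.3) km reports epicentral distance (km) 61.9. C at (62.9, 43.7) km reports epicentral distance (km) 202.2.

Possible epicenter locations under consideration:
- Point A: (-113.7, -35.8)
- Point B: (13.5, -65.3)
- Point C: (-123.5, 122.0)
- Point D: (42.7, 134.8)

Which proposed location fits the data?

For each candidate, compare |candidate − station| to the reported distance:
Point A: residuals A 91.0, B 50.8, C 8.5 → max 91.0 km
Point B: residuals A 38.3, B 108.4, C 82.5 → max 108.4 km
Point C: residuals A 0.1, B 0.1, C 0.0 → max 0.1 km
Point D: residuals A 108.6, B 80.3, C 108.9 → max 108.9 km
Only Point C has all residuals ≈ 0.

Point C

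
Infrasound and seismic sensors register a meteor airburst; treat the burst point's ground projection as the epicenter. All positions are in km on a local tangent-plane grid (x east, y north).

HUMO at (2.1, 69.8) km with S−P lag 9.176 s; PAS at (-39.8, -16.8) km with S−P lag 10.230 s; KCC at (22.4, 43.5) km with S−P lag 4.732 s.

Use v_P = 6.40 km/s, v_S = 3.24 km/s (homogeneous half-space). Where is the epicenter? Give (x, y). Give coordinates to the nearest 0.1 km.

Distance from S−P lag: d = Δt · v_P v_S / (v_P − v_S) = Δt · (6.40·3.24)/(6.40−3.24) ≈ 6.5620·Δt.
So d_HUMO = 60.21, d_PAS = 67.13, d_KCC = 31.05 km.
Circle about each station: (x − 2.1)² + (y − 69.8)² = 60.21²; (x + 39.8)² + (y + 16.8)² = 67.13²; (x − 22.4)² + (y − 43.5)² = 31.05².
Subtracting pairs of circle equations eliminates x²+y² and gives linear equations (the radical axes):
-83.8 x − 173.2 y = -3891.36
40.6 x − 52.6 y = 178.70
Solving the 2×2 system: x ≈ 20.6, y ≈ 12.5 km.

20.6 km east, 12.5 km north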